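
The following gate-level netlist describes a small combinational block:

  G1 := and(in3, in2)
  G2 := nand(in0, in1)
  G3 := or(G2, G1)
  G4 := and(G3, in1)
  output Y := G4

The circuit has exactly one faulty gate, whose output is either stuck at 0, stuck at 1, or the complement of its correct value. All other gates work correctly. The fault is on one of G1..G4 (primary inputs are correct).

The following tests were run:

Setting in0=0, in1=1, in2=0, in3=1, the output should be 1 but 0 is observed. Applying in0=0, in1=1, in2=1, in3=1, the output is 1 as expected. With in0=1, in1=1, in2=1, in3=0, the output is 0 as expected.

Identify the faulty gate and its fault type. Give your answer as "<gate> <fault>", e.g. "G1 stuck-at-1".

G2 stuck-at-0

Fault-free values for test 1 (in0=0, in1=1, in2=0, in3=1): G1=0, G2=1, G3=1, G4=1, giving Y=1. Observed 0.
Test 1: faults giving observed 0 are {G2 stuck-at-0, G2 inverted output, G3 stuck-at-0, G3 inverted output, G4 stuck-at-0, G4 inverted output}.
Test 2 (in0=0, in1=1, in2=1, in3=1): fault-free G1=1, G2=1, G3=1, G4=1 → 1; observed 1. Eliminates G3 stuck-at-0, G3 inverted output, G4 stuck-at-0, G4 inverted output.
Test 3 (in0=1, in1=1, in2=1, in3=0): fault-free G1=0, G2=0, G3=0, G4=0 → 0; observed 0. Eliminates G2 inverted output.
Only G2 stuck-at-0 is consistent with every test.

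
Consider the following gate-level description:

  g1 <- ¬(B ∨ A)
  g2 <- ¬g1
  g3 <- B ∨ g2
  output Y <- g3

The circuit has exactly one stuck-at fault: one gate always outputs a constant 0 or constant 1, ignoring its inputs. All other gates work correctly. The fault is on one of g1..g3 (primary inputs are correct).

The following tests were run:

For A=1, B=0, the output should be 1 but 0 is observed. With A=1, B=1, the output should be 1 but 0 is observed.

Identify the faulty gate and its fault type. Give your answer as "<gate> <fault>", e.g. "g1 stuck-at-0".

Fault-free values for test 1 (A=1, B=0): g1=0, g2=1, g3=1, giving Y=1. Observed 0.
Test 1: faults giving observed 0 are {g1 stuck-at-1, g2 stuck-at-0, g3 stuck-at-0}.
Test 2 (A=1, B=1): fault-free g1=0, g2=1, g3=1 → 1; observed 0. Eliminates g1 stuck-at-1, g2 stuck-at-0.
Only g3 stuck-at-0 is consistent with every test.

g3 stuck-at-0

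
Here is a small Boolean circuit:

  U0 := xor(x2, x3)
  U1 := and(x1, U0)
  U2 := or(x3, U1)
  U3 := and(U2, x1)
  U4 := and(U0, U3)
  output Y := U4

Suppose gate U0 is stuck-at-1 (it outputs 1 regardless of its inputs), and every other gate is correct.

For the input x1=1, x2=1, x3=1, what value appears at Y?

1

Propagate with U0 forced: U0=1 [stuck-at-1], U1=1, U2=1, U3=1, U4=1.
So Y = 1. (Without the fault it would be 0.)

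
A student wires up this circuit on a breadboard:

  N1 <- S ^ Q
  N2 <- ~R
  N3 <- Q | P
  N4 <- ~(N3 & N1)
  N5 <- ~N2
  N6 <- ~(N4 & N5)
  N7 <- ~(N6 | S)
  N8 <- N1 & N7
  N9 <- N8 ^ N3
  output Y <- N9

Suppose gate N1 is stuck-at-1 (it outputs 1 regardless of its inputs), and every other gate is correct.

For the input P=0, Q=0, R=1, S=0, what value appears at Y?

Propagate with N1 forced: N1=1 [stuck-at-1], N2=0, N3=0, N4=1, N5=1, N6=0, N7=1, N8=1, N9=1.
So Y = 1. (Without the fault it would be 0.)

1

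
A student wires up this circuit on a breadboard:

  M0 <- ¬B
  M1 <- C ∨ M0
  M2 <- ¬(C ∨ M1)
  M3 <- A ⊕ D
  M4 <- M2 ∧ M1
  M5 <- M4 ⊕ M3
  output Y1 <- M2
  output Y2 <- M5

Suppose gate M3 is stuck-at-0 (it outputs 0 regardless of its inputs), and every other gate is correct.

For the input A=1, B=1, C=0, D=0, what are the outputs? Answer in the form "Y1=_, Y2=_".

Y1=1, Y2=0

Propagate with M3 forced: M0=0, M1=0, M2=1, M3=0 [stuck-at-0], M4=0, M5=0.
So the outputs are Y1=1, Y2=0. (Without the fault they would be Y1=1, Y2=1.)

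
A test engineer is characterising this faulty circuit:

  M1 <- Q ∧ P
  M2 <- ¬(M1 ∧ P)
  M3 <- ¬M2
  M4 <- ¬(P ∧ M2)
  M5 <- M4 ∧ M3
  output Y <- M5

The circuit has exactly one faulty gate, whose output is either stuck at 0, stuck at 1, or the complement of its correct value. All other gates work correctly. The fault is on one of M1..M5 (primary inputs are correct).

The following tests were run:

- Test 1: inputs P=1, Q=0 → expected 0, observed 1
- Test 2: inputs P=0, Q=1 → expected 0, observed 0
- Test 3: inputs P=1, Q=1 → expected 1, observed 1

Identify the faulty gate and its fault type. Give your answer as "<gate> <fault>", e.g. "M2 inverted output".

M1 stuck-at-1

Fault-free values for test 1 (P=1, Q=0): M1=0, M2=1, M3=0, M4=0, M5=0, giving Y=0. Observed 1.
Test 1: faults giving observed 1 are {M1 stuck-at-1, M1 inverted output, M2 stuck-at-0, M2 inverted output, M5 stuck-at-1, M5 inverted output}.
Test 2 (P=0, Q=1): fault-free M1=0, M2=1, M3=0, M4=1, M5=0 → 0; observed 0. Eliminates M2 stuck-at-0, M2 inverted output, M5 stuck-at-1, M5 inverted output.
Test 3 (P=1, Q=1): fault-free M1=1, M2=0, M3=1, M4=1, M5=1 → 1; observed 1. Eliminates M1 inverted output.
Only M1 stuck-at-1 is consistent with every test.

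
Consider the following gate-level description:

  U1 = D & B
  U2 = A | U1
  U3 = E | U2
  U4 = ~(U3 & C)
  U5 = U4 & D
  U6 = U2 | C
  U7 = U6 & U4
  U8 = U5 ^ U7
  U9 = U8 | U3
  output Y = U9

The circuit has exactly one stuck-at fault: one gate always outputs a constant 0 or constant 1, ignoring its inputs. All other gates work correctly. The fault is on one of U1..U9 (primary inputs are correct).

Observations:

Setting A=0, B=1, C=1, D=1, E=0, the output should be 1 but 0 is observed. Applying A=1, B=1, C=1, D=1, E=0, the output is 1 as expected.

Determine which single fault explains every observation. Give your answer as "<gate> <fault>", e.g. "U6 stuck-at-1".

U1 stuck-at-0

Fault-free values for test 1 (A=0, B=1, C=1, D=1, E=0): U1=1, U2=1, U3=1, U4=0, U5=0, U6=1, U7=0, U8=0, U9=1, giving Y=1. Observed 0.
Test 1: faults giving observed 0 are {U1 stuck-at-0, U2 stuck-at-0, U3 stuck-at-0, U9 stuck-at-0}.
Test 2 (A=1, B=1, C=1, D=1, E=0): fault-free U1=1, U2=1, U3=1, U4=0, U5=0, U6=1, U7=0, U8=0, U9=1 → 1; observed 1. Eliminates U2 stuck-at-0, U3 stuck-at-0, U9 stuck-at-0.
Only U1 stuck-at-0 is consistent with every test.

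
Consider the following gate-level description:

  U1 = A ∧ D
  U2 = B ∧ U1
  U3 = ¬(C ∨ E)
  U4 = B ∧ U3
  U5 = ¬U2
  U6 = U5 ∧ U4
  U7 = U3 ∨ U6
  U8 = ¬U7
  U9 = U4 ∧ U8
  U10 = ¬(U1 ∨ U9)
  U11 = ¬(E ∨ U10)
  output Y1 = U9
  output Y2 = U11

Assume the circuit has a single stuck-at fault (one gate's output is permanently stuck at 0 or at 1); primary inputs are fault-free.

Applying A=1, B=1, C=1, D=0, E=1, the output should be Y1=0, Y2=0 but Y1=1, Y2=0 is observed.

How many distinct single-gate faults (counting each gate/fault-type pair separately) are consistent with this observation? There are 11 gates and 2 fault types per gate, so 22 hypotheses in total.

Fault-free: U1=0, U2=0, U3=0, U4=0, U5=1, U6=0, U7=0, U8=1, U9=0, U10=1, U11=0 → Y1=0, Y2=0. Observed Y1=1, Y2=0.
  U1: none of the 2 fault types match ✗
  U2: none of the 2 fault types match ✗
  U3: none of the 2 fault types match ✗
  U4: none of the 2 fault types match ✗
  U5: none of the 2 fault types match ✗
  U6: none of the 2 fault types match ✗
  U7: none of the 2 fault types match ✗
  U8: none of the 2 fault types match ✗
  U9: stuck-at-1 ✓; others ✗
  U10: none of the 2 fault types match ✗
  U11: none of the 2 fault types match ✗
Consistent faults: {U9 stuck-at-1} — 1 in all.

1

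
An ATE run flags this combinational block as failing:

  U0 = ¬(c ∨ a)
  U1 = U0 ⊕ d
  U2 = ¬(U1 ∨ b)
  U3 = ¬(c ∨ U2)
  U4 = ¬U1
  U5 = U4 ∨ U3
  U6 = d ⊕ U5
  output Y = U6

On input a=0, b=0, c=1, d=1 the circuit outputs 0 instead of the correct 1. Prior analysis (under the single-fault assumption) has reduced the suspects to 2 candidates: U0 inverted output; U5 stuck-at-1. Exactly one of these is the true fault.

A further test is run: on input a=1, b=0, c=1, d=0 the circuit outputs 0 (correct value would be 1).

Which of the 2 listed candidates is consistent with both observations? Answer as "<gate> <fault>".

U0 inverted output

Evaluate each candidate on input a=1, b=0, c=1, d=0:
  U0 inverted output: U0=1 [inverted output], U1=1, U2=0, U3=0, U4=0, U5=0, U6=0 → 0 — matches
  U5 stuck-at-1: U0=0, U1=0, U2=1, U3=0, U4=1, U5=1 [stuck-at-1], U6=1 → 1 — eliminated
Only U0 inverted output reproduces the observed 0.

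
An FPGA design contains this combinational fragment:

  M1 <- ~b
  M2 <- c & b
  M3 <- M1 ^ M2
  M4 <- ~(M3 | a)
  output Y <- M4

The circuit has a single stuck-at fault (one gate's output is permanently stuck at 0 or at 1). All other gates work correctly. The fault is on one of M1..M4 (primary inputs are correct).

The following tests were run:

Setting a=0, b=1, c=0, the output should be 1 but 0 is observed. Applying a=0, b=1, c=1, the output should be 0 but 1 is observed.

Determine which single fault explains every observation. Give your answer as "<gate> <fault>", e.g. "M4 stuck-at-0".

Fault-free values for test 1 (a=0, b=1, c=0): M1=0, M2=0, M3=0, M4=1, giving Y=1. Observed 0.
Test 1: faults giving observed 0 are {M1 stuck-at-1, M2 stuck-at-1, M3 stuck-at-1, M4 stuck-at-0}.
Test 2 (a=0, b=1, c=1): fault-free M1=0, M2=1, M3=1, M4=0 → 0; observed 1. Eliminates M2 stuck-at-1, M3 stuck-at-1, M4 stuck-at-0.
Only M1 stuck-at-1 is consistent with every test.

M1 stuck-at-1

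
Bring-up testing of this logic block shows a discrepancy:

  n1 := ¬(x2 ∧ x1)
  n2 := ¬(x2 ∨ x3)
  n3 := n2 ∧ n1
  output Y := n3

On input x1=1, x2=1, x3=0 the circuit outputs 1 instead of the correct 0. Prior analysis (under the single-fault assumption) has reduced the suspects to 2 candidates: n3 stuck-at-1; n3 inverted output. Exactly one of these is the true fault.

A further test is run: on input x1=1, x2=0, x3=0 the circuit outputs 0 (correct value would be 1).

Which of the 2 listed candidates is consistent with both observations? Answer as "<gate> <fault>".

Evaluate each candidate on input x1=1, x2=0, x3=0:
  n3 stuck-at-1: n1=1, n2=1, n3=1 [stuck-at-1] → 1 — eliminated
  n3 inverted output: n1=1, n2=1, n3=0 [inverted output] → 0 — matches
Only n3 inverted output reproduces the observed 0.

n3 inverted output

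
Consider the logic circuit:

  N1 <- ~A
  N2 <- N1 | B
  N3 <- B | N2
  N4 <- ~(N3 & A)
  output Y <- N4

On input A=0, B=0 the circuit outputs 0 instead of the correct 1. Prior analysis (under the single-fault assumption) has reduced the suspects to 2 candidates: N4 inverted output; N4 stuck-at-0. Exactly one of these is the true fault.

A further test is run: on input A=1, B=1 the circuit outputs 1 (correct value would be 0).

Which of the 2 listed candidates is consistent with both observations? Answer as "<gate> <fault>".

Evaluate each candidate on input A=1, B=1:
  N4 inverted output: N1=0, N2=1, N3=1, N4=1 [inverted output] → 1 — matches
  N4 stuck-at-0: N1=0, N2=1, N3=1, N4=0 [stuck-at-0] → 0 — eliminated
Only N4 inverted output reproduces the observed 1.

N4 inverted output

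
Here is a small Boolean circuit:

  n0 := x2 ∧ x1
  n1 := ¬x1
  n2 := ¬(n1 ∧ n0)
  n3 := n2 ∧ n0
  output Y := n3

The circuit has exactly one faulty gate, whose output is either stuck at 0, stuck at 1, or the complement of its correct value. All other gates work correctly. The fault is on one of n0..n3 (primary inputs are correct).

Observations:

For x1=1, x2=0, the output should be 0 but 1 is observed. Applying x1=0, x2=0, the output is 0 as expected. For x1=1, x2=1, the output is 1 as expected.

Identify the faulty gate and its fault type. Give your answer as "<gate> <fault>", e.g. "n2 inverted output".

n0 stuck-at-1

Fault-free values for test 1 (x1=1, x2=0): n0=0, n1=0, n2=1, n3=0, giving Y=0. Observed 1.
Test 1: faults giving observed 1 are {n0 stuck-at-1, n0 inverted output, n3 stuck-at-1, n3 inverted output}.
Test 2 (x1=0, x2=0): fault-free n0=0, n1=1, n2=1, n3=0 → 0; observed 0. Eliminates n3 stuck-at-1, n3 inverted output.
Test 3 (x1=1, x2=1): fault-free n0=1, n1=0, n2=1, n3=1 → 1; observed 1. Eliminates n0 inverted output.
Only n0 stuck-at-1 is consistent with every test.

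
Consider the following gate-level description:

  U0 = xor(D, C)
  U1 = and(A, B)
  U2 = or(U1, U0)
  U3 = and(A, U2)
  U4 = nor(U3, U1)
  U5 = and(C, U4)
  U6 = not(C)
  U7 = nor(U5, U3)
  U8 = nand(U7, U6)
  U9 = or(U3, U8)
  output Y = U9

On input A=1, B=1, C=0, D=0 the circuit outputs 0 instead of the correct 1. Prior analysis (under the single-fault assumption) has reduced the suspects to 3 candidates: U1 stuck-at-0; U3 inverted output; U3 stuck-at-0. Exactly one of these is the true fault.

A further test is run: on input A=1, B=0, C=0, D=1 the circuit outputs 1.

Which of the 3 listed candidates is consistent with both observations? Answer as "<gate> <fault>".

U1 stuck-at-0

Evaluate each candidate on input A=1, B=0, C=0, D=1:
  U1 stuck-at-0: U0=1, U1=0 [stuck-at-0], U2=1, U3=1, U4=0, U5=0, U6=1, U7=0, U8=1, U9=1 → 1 — matches
  U3 inverted output: U0=1, U1=0, U2=1, U3=0 [inverted output], U4=1, U5=0, U6=1, U7=1, U8=0, U9=0 → 0 — eliminated
  U3 stuck-at-0: U0=1, U1=0, U2=1, U3=0 [stuck-at-0], U4=1, U5=0, U6=1, U7=1, U8=0, U9=0 → 0 — eliminated
Only U1 stuck-at-0 reproduces the observed 1.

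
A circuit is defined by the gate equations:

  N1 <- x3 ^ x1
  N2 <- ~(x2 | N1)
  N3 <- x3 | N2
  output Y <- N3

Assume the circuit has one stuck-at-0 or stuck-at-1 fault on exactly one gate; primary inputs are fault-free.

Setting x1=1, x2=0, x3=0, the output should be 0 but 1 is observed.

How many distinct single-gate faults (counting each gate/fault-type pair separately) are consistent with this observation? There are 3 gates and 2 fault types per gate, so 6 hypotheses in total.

3

Fault-free: N1=1, N2=0, N3=0 → 0. Observed 1.
  N1 stuck-at-0: output 1 ✓
  N1 stuck-at-1: output 0 ✗
  N2 stuck-at-0: output 0 ✗
  N2 stuck-at-1: output 1 ✓
  N3 stuck-at-0: output 0 ✗
  N3 stuck-at-1: output 1 ✓
Consistent faults: {N1 stuck-at-0, N2 stuck-at-1, N3 stuck-at-1} — 3 in all.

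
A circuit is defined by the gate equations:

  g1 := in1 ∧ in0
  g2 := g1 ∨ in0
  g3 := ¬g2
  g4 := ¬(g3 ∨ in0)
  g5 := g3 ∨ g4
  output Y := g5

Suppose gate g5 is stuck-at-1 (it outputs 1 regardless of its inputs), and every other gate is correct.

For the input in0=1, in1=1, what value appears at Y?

Propagate with g5 forced: g1=1, g2=1, g3=0, g4=0, g5=1 [stuck-at-1].
So Y = 1. (Without the fault it would be 0.)

1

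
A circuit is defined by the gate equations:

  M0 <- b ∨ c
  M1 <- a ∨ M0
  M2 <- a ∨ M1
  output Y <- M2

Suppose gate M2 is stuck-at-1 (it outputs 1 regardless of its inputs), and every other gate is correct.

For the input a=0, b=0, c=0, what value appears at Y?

Propagate with M2 forced: M0=0, M1=0, M2=1 [stuck-at-1].
So Y = 1. (Without the fault it would be 0.)

1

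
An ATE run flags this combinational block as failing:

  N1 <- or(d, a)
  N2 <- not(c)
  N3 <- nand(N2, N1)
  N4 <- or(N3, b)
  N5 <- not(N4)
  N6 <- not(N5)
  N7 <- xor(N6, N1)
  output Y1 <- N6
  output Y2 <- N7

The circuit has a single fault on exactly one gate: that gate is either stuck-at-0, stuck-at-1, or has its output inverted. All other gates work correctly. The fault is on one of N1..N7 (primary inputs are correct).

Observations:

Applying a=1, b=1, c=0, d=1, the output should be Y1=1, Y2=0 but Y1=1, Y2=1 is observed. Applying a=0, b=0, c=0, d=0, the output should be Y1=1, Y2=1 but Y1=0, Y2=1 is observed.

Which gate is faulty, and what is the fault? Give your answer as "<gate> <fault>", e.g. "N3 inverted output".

Fault-free values for test 1 (a=1, b=1, c=0, d=1): N1=1, N2=1, N3=0, N4=1, N5=0, N6=1, N7=0, giving Y1=1, Y2=0. Observed Y1=1, Y2=1.
Test 1: faults giving observed Y1=1, Y2=1 are {N1 stuck-at-0, N1 inverted output, N7 stuck-at-1, N7 inverted output}.
Test 2 (a=0, b=0, c=0, d=0): fault-free N1=0, N2=1, N3=1, N4=1, N5=0, N6=1, N7=1 → Y1=1, Y2=1; observed Y1=0, Y2=1. Eliminates N1 stuck-at-0, N7 stuck-at-1, N7 inverted output.
Only N1 inverted output is consistent with every test.

N1 inverted output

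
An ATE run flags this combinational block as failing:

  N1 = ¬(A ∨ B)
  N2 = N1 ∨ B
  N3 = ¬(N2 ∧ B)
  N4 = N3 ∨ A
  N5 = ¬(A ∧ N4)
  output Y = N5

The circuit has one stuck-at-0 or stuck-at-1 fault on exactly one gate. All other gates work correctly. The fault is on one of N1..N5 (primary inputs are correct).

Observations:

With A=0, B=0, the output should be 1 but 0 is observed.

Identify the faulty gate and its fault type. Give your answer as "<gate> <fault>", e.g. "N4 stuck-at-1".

Fault-free values for test 1 (A=0, B=0): N1=1, N2=1, N3=1, N4=1, N5=1, giving Y=1. Observed 0.
Test 1: faults giving observed 0 are {N5 stuck-at-0}.
Only N5 stuck-at-0 is consistent with every test.

N5 stuck-at-0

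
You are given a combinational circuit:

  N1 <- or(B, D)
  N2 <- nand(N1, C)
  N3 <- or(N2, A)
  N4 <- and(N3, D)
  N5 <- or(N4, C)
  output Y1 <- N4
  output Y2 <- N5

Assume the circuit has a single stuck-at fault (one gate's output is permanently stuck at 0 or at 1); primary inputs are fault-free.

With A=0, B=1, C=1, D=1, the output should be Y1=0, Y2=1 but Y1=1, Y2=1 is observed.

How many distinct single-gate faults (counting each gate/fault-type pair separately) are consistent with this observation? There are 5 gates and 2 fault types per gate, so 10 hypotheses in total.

4

Fault-free: N1=1, N2=0, N3=0, N4=0, N5=1 → Y1=0, Y2=1. Observed Y1=1, Y2=1.
  N1 stuck-at-0: output Y1=1, Y2=1 ✓
  N1 stuck-at-1: output Y1=0, Y2=1 ✗
  N2 stuck-at-0: output Y1=0, Y2=1 ✗
  N2 stuck-at-1: output Y1=1, Y2=1 ✓
  N3 stuck-at-0: output Y1=0, Y2=1 ✗
  N3 stuck-at-1: output Y1=1, Y2=1 ✓
  N4 stuck-at-0: output Y1=0, Y2=1 ✗
  N4 stuck-at-1: output Y1=1, Y2=1 ✓
  N5 stuck-at-0: output Y1=0, Y2=0 ✗
  N5 stuck-at-1: output Y1=0, Y2=1 ✗
Consistent faults: {N1 stuck-at-0, N2 stuck-at-1, N3 stuck-at-1, N4 stuck-at-1} — 4 in all.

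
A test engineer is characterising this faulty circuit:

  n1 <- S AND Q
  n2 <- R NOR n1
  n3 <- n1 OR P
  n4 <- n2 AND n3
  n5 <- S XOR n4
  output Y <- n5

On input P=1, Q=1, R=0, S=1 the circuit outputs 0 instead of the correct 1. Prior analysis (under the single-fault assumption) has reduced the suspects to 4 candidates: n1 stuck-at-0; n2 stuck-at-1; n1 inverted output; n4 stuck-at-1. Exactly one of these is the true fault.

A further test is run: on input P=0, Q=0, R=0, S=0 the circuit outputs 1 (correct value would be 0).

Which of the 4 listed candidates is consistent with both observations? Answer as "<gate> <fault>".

n4 stuck-at-1

Evaluate each candidate on input P=0, Q=0, R=0, S=0:
  n1 stuck-at-0: n1=0 [stuck-at-0], n2=1, n3=0, n4=0, n5=0 → 0 — eliminated
  n2 stuck-at-1: n1=0, n2=1 [stuck-at-1], n3=0, n4=0, n5=0 → 0 — eliminated
  n1 inverted output: n1=1 [inverted output], n2=0, n3=1, n4=0, n5=0 → 0 — eliminated
  n4 stuck-at-1: n1=0, n2=1, n3=0, n4=1 [stuck-at-1], n5=1 → 1 — matches
Only n4 stuck-at-1 reproduces the observed 1.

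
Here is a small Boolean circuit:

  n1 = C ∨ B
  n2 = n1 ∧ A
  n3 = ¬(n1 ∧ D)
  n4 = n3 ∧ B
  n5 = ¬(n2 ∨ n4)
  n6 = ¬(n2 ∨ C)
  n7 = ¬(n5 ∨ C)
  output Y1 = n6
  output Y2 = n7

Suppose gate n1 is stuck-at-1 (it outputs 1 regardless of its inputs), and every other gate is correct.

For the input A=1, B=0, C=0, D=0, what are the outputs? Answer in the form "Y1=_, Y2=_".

Y1=0, Y2=1

Propagate with n1 forced: n1=1 [stuck-at-1], n2=1, n3=1, n4=0, n5=0, n6=0, n7=1.
So the outputs are Y1=0, Y2=1. (Without the fault they would be Y1=1, Y2=0.)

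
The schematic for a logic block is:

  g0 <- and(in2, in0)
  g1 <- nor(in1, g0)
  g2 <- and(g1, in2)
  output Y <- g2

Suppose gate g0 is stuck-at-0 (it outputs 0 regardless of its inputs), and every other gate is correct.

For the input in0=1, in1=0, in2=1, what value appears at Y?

Propagate with g0 forced: g0=0 [stuck-at-0], g1=1, g2=1.
So Y = 1. (Without the fault it would be 0.)

1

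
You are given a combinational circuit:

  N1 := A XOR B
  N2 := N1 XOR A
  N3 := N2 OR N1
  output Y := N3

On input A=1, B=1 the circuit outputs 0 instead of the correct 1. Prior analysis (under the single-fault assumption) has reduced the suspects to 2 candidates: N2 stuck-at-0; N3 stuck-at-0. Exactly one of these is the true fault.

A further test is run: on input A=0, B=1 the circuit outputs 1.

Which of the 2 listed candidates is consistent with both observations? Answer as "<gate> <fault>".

Evaluate each candidate on input A=0, B=1:
  N2 stuck-at-0: N1=1, N2=0 [stuck-at-0], N3=1 → 1 — matches
  N3 stuck-at-0: N1=1, N2=1, N3=0 [stuck-at-0] → 0 — eliminated
Only N2 stuck-at-0 reproduces the observed 1.

N2 stuck-at-0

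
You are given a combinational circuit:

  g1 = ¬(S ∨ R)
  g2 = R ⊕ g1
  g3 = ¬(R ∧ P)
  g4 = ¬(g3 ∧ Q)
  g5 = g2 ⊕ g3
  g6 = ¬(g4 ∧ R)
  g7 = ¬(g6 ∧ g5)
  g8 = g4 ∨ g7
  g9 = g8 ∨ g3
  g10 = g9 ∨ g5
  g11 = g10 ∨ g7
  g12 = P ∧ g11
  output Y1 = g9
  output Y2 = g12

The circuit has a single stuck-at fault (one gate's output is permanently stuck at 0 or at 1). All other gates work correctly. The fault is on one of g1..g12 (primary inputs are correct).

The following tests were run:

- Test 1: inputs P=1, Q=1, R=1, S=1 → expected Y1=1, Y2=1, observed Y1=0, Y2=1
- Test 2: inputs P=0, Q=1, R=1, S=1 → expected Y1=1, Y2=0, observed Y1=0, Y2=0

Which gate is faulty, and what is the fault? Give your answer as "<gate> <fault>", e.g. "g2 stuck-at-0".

Fault-free values for test 1 (P=1, Q=1, R=1, S=1): g1=0, g2=1, g3=0, g4=1, g5=1, g6=0, g7=1, g8=1, g9=1, g10=1, g11=1, g12=1, giving Y1=1, Y2=1. Observed Y1=0, Y2=1.
Test 1: faults giving observed Y1=0, Y2=1 are {g4 stuck-at-0, g8 stuck-at-0, g9 stuck-at-0}.
Test 2 (P=0, Q=1, R=1, S=1): fault-free g1=0, g2=1, g3=1, g4=0, g5=0, g6=1, g7=1, g8=1, g9=1, g10=1, g11=1, g12=0 → Y1=1, Y2=0; observed Y1=0, Y2=0. Eliminates g4 stuck-at-0, g8 stuck-at-0.
Only g9 stuck-at-0 is consistent with every test.

g9 stuck-at-0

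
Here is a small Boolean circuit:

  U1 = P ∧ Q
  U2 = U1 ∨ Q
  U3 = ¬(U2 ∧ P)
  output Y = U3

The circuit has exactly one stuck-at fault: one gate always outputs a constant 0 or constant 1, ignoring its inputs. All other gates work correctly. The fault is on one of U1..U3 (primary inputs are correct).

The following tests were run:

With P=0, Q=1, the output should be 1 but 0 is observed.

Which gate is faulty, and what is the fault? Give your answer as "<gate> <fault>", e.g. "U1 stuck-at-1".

U3 stuck-at-0

Fault-free values for test 1 (P=0, Q=1): U1=0, U2=1, U3=1, giving Y=1. Observed 0.
Test 1: faults giving observed 0 are {U3 stuck-at-0}.
Only U3 stuck-at-0 is consistent with every test.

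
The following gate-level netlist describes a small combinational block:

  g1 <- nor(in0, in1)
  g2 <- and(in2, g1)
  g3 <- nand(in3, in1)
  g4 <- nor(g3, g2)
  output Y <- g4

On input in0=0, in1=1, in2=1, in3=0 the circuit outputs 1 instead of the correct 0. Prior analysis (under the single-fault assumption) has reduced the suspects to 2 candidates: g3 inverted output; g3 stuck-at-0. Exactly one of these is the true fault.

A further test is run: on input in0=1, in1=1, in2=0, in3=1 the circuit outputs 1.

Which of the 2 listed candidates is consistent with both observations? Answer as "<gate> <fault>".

g3 stuck-at-0

Evaluate each candidate on input in0=1, in1=1, in2=0, in3=1:
  g3 inverted output: g1=0, g2=0, g3=1 [inverted output], g4=0 → 0 — eliminated
  g3 stuck-at-0: g1=0, g2=0, g3=0 [stuck-at-0], g4=1 → 1 — matches
Only g3 stuck-at-0 reproduces the observed 1.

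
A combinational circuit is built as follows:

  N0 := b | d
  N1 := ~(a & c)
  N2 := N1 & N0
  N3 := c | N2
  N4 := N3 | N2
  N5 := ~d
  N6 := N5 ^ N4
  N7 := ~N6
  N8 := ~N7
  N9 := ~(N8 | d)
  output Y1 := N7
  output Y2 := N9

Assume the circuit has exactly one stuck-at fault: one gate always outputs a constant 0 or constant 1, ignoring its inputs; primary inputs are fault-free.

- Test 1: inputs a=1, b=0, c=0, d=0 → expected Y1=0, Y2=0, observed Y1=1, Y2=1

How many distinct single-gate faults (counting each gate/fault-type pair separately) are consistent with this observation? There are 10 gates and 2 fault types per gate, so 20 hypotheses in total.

Fault-free: N0=0, N1=1, N2=0, N3=0, N4=0, N5=1, N6=1, N7=0, N8=1, N9=0 → Y1=0, Y2=0. Observed Y1=1, Y2=1.
  N0: stuck-at-1 ✓; others ✗
  N1: none of the 2 fault types match ✗
  N2: stuck-at-1 ✓; others ✗
  N3: stuck-at-1 ✓; others ✗
  N4: stuck-at-1 ✓; others ✗
  N5: stuck-at-0 ✓; others ✗
  N6: stuck-at-0 ✓; others ✗
  N7: stuck-at-1 ✓; others ✗
  N8: none of the 2 fault types match ✗
  N9: none of the 2 fault types match ✗
Consistent faults: {N0 stuck-at-1, N2 stuck-at-1, N3 stuck-at-1, N4 stuck-at-1, N5 stuck-at-0, N6 stuck-at-0, N7 stuck-at-1} — 7 in all.

7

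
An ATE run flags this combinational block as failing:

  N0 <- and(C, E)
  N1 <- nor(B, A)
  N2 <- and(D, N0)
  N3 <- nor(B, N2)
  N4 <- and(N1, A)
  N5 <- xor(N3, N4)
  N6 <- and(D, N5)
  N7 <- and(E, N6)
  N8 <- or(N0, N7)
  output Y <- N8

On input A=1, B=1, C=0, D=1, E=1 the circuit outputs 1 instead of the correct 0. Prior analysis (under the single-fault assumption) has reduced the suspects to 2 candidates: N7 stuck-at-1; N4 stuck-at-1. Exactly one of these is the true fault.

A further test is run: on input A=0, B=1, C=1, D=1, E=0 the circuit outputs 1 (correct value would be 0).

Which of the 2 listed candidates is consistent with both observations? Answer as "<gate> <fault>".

Evaluate each candidate on input A=0, B=1, C=1, D=1, E=0:
  N7 stuck-at-1: N0=0, N1=0, N2=0, N3=0, N4=0, N5=0, N6=0, N7=1 [stuck-at-1], N8=1 → 1 — matches
  N4 stuck-at-1: N0=0, N1=0, N2=0, N3=0, N4=1 [stuck-at-1], N5=1, N6=1, N7=0, N8=0 → 0 — eliminated
Only N7 stuck-at-1 reproduces the observed 1.

N7 stuck-at-1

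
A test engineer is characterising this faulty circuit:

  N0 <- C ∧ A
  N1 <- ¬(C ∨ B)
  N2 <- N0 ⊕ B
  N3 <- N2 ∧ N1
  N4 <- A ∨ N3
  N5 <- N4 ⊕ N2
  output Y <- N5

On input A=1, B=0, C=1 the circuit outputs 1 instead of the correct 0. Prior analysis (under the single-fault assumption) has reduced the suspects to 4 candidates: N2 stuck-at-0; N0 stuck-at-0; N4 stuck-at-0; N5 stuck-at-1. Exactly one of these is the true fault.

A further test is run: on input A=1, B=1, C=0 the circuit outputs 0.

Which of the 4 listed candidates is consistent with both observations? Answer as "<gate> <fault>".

N0 stuck-at-0

Evaluate each candidate on input A=1, B=1, C=0:
  N2 stuck-at-0: N0=0, N1=0, N2=0 [stuck-at-0], N3=0, N4=1, N5=1 → 1 — eliminated
  N0 stuck-at-0: N0=0 [stuck-at-0], N1=0, N2=1, N3=0, N4=1, N5=0 → 0 — matches
  N4 stuck-at-0: N0=0, N1=0, N2=1, N3=0, N4=0 [stuck-at-0], N5=1 → 1 — eliminated
  N5 stuck-at-1: N0=0, N1=0, N2=1, N3=0, N4=1, N5=1 [stuck-at-1] → 1 — eliminated
Only N0 stuck-at-0 reproduces the observed 0.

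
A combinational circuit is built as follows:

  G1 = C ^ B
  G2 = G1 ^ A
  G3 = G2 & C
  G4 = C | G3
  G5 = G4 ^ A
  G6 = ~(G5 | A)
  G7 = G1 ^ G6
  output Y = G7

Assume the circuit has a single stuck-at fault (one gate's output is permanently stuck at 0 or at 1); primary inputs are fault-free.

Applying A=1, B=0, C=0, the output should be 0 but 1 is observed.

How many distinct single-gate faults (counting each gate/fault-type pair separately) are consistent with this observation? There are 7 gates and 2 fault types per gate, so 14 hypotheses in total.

3

Fault-free: G1=0, G2=1, G3=0, G4=0, G5=1, G6=0, G7=0 → 0. Observed 1.
  G1 stuck-at-0: output 0 ✗
  G1 stuck-at-1: output 1 ✓
  G2 stuck-at-0: output 0 ✗
  G2 stuck-at-1: output 0 ✗
  G3 stuck-at-0: output 0 ✗
  G3 stuck-at-1: output 0 ✗
  G4 stuck-at-0: output 0 ✗
  G4 stuck-at-1: output 0 ✗
  G5 stuck-at-0: output 0 ✗
  G5 stuck-at-1: output 0 ✗
  G6 stuck-at-0: output 0 ✗
  G6 stuck-at-1: output 1 ✓
  G7 stuck-at-0: output 0 ✗
  G7 stuck-at-1: output 1 ✓
Consistent faults: {G1 stuck-at-1, G6 stuck-at-1, G7 stuck-at-1} — 3 in all.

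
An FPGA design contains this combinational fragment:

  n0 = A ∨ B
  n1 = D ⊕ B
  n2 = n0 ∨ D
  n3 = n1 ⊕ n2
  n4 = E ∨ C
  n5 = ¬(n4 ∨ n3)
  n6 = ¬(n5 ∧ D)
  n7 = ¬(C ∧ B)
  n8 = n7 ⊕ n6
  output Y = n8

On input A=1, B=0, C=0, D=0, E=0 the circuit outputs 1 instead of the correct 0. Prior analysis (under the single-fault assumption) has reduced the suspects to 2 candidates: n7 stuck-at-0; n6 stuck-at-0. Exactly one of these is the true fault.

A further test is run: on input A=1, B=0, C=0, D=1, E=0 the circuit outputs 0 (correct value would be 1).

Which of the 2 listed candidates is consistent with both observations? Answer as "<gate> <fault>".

Evaluate each candidate on input A=1, B=0, C=0, D=1, E=0:
  n7 stuck-at-0: n0=1, n1=1, n2=1, n3=0, n4=0, n5=1, n6=0, n7=0 [stuck-at-0], n8=0 → 0 — matches
  n6 stuck-at-0: n0=1, n1=1, n2=1, n3=0, n4=0, n5=1, n6=0 [stuck-at-0], n7=1, n8=1 → 1 — eliminated
Only n7 stuck-at-0 reproduces the observed 0.

n7 stuck-at-0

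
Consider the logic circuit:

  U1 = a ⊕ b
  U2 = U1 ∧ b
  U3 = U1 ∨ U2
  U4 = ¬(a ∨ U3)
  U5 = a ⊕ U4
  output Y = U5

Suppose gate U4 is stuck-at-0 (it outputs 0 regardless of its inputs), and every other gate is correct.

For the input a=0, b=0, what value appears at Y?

0

Propagate with U4 forced: U1=0, U2=0, U3=0, U4=0 [stuck-at-0], U5=0.
So Y = 0. (Without the fault it would be 1.)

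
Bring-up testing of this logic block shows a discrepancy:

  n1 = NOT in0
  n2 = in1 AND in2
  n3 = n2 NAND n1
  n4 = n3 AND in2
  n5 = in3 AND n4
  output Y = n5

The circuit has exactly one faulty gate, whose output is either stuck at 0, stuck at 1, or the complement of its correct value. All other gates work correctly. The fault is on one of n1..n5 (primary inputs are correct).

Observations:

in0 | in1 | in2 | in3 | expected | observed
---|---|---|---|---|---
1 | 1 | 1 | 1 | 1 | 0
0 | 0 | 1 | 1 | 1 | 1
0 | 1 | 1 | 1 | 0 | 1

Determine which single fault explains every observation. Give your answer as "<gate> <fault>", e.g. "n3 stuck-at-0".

n1 inverted output

Fault-free values for test 1 (in0=1, in1=1, in2=1, in3=1): n1=0, n2=1, n3=1, n4=1, n5=1, giving Y=1. Observed 0.
Test 1: faults giving observed 0 are {n1 stuck-at-1, n1 inverted output, n3 stuck-at-0, n3 inverted output, n4 stuck-at-0, n4 inverted output, n5 stuck-at-0, n5 inverted output}.
Test 2 (in0=0, in1=0, in2=1, in3=1): fault-free n1=1, n2=0, n3=1, n4=1, n5=1 → 1; observed 1. Eliminates n3 stuck-at-0, n3 inverted output, n4 stuck-at-0, n4 inverted output, n5 stuck-at-0, n5 inverted output.
Test 3 (in0=0, in1=1, in2=1, in3=1): fault-free n1=1, n2=1, n3=0, n4=0, n5=0 → 0; observed 1. Eliminates n1 stuck-at-1.
Only n1 inverted output is consistent with every test.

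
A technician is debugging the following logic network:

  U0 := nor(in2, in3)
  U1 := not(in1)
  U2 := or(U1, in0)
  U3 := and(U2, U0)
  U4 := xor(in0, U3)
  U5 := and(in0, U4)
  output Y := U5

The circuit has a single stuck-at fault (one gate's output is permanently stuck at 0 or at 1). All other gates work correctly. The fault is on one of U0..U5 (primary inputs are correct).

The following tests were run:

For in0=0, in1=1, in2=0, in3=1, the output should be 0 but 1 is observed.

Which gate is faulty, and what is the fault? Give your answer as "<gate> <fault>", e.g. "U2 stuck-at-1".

U5 stuck-at-1

Fault-free values for test 1 (in0=0, in1=1, in2=0, in3=1): U0=0, U1=0, U2=0, U3=0, U4=0, U5=0, giving Y=0. Observed 1.
Test 1: faults giving observed 1 are {U5 stuck-at-1}.
Only U5 stuck-at-1 is consistent with every test.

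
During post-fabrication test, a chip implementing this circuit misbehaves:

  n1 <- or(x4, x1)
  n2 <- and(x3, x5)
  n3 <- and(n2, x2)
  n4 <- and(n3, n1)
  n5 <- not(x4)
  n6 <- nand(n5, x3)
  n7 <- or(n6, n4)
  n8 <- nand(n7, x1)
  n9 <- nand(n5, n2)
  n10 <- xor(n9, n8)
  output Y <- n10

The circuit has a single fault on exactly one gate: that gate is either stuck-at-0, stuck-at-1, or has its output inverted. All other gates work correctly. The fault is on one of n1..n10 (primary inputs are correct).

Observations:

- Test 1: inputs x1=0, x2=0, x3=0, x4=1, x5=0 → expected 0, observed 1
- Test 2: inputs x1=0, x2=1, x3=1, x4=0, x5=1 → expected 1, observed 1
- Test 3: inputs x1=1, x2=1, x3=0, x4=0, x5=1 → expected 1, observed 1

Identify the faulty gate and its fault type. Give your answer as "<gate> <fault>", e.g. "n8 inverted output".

n10 stuck-at-1

Fault-free values for test 1 (x1=0, x2=0, x3=0, x4=1, x5=0): n1=1, n2=0, n3=0, n4=0, n5=0, n6=1, n7=1, n8=1, n9=1, n10=0, giving Y=0. Observed 1.
Test 1: faults giving observed 1 are {n8 stuck-at-0, n8 inverted output, n9 stuck-at-0, n9 inverted output, n10 stuck-at-1, n10 inverted output}.
Test 2 (x1=0, x2=1, x3=1, x4=0, x5=1): fault-free n1=0, n2=1, n3=1, n4=0, n5=1, n6=0, n7=0, n8=1, n9=0, n10=1 → 1; observed 1. Eliminates n8 stuck-at-0, n8 inverted output, n9 inverted output, n10 inverted output.
Test 3 (x1=1, x2=1, x3=0, x4=0, x5=1): fault-free n1=1, n2=0, n3=0, n4=0, n5=1, n6=1, n7=1, n8=0, n9=1, n10=1 → 1; observed 1. Eliminates n9 stuck-at-0.
Only n10 stuck-at-1 is consistent with every test.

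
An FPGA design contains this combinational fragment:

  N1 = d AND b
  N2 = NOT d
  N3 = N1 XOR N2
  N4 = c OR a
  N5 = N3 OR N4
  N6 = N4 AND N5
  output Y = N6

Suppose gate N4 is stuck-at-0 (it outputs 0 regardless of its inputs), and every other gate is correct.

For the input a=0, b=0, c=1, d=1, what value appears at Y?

0

Propagate with N4 forced: N1=0, N2=0, N3=0, N4=0 [stuck-at-0], N5=0, N6=0.
So Y = 0. (Without the fault it would be 1.)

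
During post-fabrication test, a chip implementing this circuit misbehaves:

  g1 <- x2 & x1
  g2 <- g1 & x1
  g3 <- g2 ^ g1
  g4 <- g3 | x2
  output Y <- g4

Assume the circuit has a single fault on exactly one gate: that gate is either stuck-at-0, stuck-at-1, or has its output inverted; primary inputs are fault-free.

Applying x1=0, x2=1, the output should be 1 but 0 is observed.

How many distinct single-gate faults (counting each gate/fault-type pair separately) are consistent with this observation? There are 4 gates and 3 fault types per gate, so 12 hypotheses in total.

Fault-free: g1=0, g2=0, g3=0, g4=1 → 1. Observed 0.
  g1 stuck-at-0: output 1 ✗
  g1 stuck-at-1: output 1 ✗
  g1 inverted output: output 1 ✗
  g2 stuck-at-0: output 1 ✗
  g2 stuck-at-1: output 1 ✗
  g2 inverted output: output 1 ✗
  g3 stuck-at-0: output 1 ✗
  g3 stuck-at-1: output 1 ✗
  g3 inverted output: output 1 ✗
  g4 stuck-at-0: output 0 ✓
  g4 stuck-at-1: output 1 ✗
  g4 inverted output: output 0 ✓
Consistent faults: {g4 stuck-at-0, g4 inverted output} — 2 in all.

2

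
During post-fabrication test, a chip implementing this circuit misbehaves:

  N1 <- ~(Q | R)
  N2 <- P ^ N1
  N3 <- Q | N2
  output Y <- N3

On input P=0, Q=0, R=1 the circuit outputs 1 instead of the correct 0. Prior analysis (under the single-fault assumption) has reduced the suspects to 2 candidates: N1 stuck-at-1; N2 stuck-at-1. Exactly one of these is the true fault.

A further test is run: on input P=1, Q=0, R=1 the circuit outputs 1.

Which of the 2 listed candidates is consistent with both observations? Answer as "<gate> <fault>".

Evaluate each candidate on input P=1, Q=0, R=1:
  N1 stuck-at-1: N1=1 [stuck-at-1], N2=0, N3=0 → 0 — eliminated
  N2 stuck-at-1: N1=0, N2=1 [stuck-at-1], N3=1 → 1 — matches
Only N2 stuck-at-1 reproduces the observed 1.

N2 stuck-at-1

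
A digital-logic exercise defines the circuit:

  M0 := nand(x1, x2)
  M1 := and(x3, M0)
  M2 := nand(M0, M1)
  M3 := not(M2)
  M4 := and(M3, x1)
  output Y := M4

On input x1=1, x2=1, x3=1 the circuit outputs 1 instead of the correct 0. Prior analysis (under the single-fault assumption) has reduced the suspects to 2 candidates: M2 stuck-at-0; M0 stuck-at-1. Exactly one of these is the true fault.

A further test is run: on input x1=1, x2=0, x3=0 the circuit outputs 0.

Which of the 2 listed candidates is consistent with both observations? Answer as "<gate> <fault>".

M0 stuck-at-1

Evaluate each candidate on input x1=1, x2=0, x3=0:
  M2 stuck-at-0: M0=1, M1=0, M2=0 [stuck-at-0], M3=1, M4=1 → 1 — eliminated
  M0 stuck-at-1: M0=1 [stuck-at-1], M1=0, M2=1, M3=0, M4=0 → 0 — matches
Only M0 stuck-at-1 reproduces the observed 0.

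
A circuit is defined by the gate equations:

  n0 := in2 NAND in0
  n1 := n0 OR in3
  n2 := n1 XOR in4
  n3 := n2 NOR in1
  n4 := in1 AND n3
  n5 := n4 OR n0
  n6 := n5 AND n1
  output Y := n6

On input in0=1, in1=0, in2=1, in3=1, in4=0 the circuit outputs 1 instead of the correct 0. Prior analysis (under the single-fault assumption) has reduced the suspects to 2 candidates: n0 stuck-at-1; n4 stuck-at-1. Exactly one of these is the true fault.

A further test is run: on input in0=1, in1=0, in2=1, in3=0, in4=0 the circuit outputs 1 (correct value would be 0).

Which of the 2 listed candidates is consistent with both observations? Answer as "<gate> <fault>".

n0 stuck-at-1

Evaluate each candidate on input in0=1, in1=0, in2=1, in3=0, in4=0:
  n0 stuck-at-1: n0=1 [stuck-at-1], n1=1, n2=1, n3=0, n4=0, n5=1, n6=1 → 1 — matches
  n4 stuck-at-1: n0=0, n1=0, n2=0, n3=1, n4=1 [stuck-at-1], n5=1, n6=0 → 0 — eliminated
Only n0 stuck-at-1 reproduces the observed 1.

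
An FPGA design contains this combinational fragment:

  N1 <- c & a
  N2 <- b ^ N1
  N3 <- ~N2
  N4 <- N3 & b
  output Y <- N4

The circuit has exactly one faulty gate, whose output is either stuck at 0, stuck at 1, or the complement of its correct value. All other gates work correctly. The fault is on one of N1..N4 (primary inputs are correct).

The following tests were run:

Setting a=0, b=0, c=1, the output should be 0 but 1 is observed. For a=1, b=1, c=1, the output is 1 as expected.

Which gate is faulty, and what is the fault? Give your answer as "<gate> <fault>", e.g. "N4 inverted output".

N4 stuck-at-1

Fault-free values for test 1 (a=0, b=0, c=1): N1=0, N2=0, N3=1, N4=0, giving Y=0. Observed 1.
Test 1: faults giving observed 1 are {N4 stuck-at-1, N4 inverted output}.
Test 2 (a=1, b=1, c=1): fault-free N1=1, N2=0, N3=1, N4=1 → 1; observed 1. Eliminates N4 inverted output.
Only N4 stuck-at-1 is consistent with every test.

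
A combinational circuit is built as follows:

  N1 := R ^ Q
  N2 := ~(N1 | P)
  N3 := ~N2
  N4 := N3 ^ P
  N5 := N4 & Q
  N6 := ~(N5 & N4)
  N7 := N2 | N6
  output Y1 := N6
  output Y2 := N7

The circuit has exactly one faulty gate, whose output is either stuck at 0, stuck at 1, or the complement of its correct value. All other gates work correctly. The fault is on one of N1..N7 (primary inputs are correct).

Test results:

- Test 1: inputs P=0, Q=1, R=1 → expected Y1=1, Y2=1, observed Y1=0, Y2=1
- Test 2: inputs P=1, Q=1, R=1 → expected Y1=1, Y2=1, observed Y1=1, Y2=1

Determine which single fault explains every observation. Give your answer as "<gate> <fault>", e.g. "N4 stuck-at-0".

N3 stuck-at-1

Fault-free values for test 1 (P=0, Q=1, R=1): N1=0, N2=1, N3=0, N4=0, N5=0, N6=1, N7=1, giving Y1=1, Y2=1. Observed Y1=0, Y2=1.
Test 1: faults giving observed Y1=0, Y2=1 are {N3 stuck-at-1, N3 inverted output, N4 stuck-at-1, N4 inverted output, N6 stuck-at-0, N6 inverted output}.
Test 2 (P=1, Q=1, R=1): fault-free N1=0, N2=0, N3=1, N4=0, N5=0, N6=1, N7=1 → Y1=1, Y2=1; observed Y1=1, Y2=1. Eliminates N3 inverted output, N4 stuck-at-1, N4 inverted output, N6 stuck-at-0, N6 inverted output.
Only N3 stuck-at-1 is consistent with every test.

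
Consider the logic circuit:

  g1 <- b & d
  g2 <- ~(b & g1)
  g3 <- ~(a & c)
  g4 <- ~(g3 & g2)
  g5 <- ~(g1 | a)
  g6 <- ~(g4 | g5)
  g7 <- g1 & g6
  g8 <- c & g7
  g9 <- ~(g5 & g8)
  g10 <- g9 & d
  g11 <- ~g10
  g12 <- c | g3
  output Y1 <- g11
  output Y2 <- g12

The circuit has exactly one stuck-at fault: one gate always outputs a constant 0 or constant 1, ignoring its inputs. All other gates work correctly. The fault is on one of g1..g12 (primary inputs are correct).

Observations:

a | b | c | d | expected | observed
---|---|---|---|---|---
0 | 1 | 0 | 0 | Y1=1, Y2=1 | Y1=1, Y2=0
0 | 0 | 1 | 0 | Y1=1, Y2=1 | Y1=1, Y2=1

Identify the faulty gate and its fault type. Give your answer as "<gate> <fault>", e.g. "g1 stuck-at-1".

g3 stuck-at-0

Fault-free values for test 1 (a=0, b=1, c=0, d=0): g1=0, g2=1, g3=1, g4=0, g5=1, g6=0, g7=0, g8=0, g9=1, g10=0, g11=1, g12=1, giving Y1=1, Y2=1. Observed Y1=1, Y2=0.
Test 1: faults giving observed Y1=1, Y2=0 are {g3 stuck-at-0, g12 stuck-at-0}.
Test 2 (a=0, b=0, c=1, d=0): fault-free g1=0, g2=1, g3=1, g4=0, g5=1, g6=0, g7=0, g8=0, g9=1, g10=0, g11=1, g12=1 → Y1=1, Y2=1; observed Y1=1, Y2=1. Eliminates g12 stuck-at-0.
Only g3 stuck-at-0 is consistent with every test.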